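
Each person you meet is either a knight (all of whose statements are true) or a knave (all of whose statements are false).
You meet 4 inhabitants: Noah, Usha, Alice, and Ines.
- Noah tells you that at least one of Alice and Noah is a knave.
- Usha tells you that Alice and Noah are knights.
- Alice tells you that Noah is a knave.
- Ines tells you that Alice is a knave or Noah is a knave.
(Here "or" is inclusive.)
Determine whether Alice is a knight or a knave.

Alice is a knave.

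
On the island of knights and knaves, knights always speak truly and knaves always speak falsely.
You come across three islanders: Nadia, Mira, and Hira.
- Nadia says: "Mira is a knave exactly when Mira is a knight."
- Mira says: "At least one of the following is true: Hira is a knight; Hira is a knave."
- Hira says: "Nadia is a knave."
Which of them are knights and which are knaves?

Nadia is a knave, Mira is a knight, and Hira is a knight.

Suppose Nadia is a knight. Then Nadia's statement "Mira is a knave exactly when Mira is a knight" would have to be true. Checking the 4 ways to assign the others, none is consistent with every speaker.
(For instance, with Mira=knight, Hira=knight, Nadia's claim "Mira is a knave exactly when Mira is a knight" comes out false where it would need to be true.)
So Nadia must be a knave, making "Mira is a knave exactly when Mira is a knight" false. Taking Nadia=knave, Mira=knight, Hira=knight, each remaining statement checks out:
  Mira (knight): "at least one of the following is true: Hira is a knight; Hira is a knave" — true. ✓
  Hira (knight): "Nadia is a knave" — true. ✓
This is the unique consistent assignment.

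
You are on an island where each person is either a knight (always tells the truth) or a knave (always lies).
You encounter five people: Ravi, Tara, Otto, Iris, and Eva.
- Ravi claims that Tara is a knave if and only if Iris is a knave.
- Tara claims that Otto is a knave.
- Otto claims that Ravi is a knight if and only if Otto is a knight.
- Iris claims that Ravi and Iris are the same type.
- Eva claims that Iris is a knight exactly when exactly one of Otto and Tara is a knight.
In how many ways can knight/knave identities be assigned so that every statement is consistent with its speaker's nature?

2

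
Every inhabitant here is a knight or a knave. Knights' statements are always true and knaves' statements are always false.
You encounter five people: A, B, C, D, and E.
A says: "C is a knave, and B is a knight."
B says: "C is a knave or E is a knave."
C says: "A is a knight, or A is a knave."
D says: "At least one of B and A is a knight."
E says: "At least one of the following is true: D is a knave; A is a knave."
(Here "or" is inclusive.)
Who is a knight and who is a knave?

A (knave): "C is a knave, and B is a knight" — False. ✓
As a knave, B's statement "C is a knave or E is a knave" should be False; it is.
C is a knight, and the claim "A is a knight, or A is a knave" is indeed true.
Since D is a knave, "at least one of B and A is a knight" needs to be False, which holds.
Since E is a knight, "at least one of the following is true: D is a knave; A is a knave" needs to be true, which holds.

A is a knave, B is a knave, C is a knight, D is a knave, and E is a knight.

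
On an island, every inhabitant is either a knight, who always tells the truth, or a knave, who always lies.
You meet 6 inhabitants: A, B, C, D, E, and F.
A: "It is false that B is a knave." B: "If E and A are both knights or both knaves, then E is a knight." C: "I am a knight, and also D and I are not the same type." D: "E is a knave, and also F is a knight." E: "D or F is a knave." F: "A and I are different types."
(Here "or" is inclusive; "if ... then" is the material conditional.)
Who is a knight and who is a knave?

A is a knave, B is a knave, C is a knave, D is a knight, E is a knave, and F is a knight.

Since A is a knave, "it is false that B is a knave" needs to be false, which holds.
B is a knave, so "if E and A are both knights or both knaves, then E is a knight" must be false — and it is.
As a knave, C's statement "I am a knight, and also D and I are not the same type" should be false; it is.
D is a knight, so "E is a knave, and also F is a knight" must be true — and it is.
As a knave, E's statement "D or F is a knave" should be false; it is.
Since F is a knight, "A and I are different types" needs to be true, which holds.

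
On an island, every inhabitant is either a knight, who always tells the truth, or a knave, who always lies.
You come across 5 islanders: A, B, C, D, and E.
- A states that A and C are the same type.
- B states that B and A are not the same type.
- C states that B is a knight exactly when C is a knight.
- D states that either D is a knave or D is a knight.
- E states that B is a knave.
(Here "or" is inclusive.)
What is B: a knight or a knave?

B is a knight.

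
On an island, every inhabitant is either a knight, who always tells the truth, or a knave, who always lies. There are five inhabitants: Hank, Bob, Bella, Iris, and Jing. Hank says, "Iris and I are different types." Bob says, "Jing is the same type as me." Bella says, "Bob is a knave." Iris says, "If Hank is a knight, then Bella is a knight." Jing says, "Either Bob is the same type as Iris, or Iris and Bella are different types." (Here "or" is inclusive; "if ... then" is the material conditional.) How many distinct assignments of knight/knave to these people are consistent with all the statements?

0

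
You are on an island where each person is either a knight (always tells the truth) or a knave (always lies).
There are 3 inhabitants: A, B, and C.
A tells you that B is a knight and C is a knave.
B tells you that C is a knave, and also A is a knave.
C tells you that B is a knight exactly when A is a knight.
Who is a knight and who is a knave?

A is a knave, B is a knave, and C is a knight.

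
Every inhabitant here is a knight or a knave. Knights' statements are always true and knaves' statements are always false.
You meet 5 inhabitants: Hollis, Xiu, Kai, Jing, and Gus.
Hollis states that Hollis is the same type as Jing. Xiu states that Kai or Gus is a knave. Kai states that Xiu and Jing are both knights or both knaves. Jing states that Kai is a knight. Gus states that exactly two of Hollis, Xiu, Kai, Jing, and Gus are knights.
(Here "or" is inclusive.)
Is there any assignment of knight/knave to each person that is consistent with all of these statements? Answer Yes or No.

One consistent assignment: Hollis=knight, Xiu=knight, Kai=knight, Jing=knight, Gus=knave.

Yes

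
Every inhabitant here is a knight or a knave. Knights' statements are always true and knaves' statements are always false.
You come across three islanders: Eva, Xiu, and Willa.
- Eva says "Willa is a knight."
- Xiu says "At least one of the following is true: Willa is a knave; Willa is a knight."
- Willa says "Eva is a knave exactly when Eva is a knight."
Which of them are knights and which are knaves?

Suppose Eva is a knight. Then Eva's statement "Willa is a knight" would have to be true. Checking the 4 ways to assign the others, none is consistent with every speaker.
(For instance, with Xiu=knight, Willa=knave, Eva's claim "Willa is a knight" comes out false where it would need to be true.)
So Eva must be a knave, making "Willa is a knight" false. Taking Eva=knave, Xiu=knight, Willa=knave, each remaining statement checks out:
  Xiu (knight): "at least one of the following is true: Willa is a knave; Willa is a knight" — true. ✓
  Willa (knave): "Eva is a knave exactly when Eva is a knight" — false. ✓
This is the unique consistent assignment.

Eva is a knave, Xiu is a knight, and Willa is a knave.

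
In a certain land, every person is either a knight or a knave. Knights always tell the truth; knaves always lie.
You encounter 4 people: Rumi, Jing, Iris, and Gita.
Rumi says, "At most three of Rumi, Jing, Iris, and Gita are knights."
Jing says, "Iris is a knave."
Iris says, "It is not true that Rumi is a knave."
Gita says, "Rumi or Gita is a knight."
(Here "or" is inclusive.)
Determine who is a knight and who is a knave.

Rumi is a knight, Jing is a knave, Iris is a knight, and Gita is a knight.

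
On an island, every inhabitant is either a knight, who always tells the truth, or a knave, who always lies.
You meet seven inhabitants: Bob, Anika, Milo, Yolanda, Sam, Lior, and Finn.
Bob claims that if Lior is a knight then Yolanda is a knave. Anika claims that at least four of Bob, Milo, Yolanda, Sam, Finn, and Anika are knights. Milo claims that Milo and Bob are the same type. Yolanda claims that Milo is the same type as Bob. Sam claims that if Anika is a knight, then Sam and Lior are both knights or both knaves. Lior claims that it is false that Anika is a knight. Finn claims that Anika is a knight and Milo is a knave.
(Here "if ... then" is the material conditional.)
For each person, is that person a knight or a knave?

Knights: Bob, Sam, and Lior. Knaves: Anika, Milo, Yolanda, and Finn.

Since Bob is a knight, "if Lior is a knight then Yolanda is a knave" needs to be true, which holds.
Anika (knave): "at least four of Bob, Milo, Yolanda, Sam, Finn, and Anika are knights" — False. ✓
Milo is a knave; "Milo and Bob are the same type" is False, as required.
Yolanda is a knave, so "Milo is the same type as Bob" must be False — and it is.
Sam (knight): "if Anika is a knight, then Sam and Lior are both knights or both knaves" — true. ✓
Since Lior is a knight, "it is false that Anika is a knight" needs to be true, which holds.
Finn is a knave; "Anika is a knight and Milo is a knave" is False, as required.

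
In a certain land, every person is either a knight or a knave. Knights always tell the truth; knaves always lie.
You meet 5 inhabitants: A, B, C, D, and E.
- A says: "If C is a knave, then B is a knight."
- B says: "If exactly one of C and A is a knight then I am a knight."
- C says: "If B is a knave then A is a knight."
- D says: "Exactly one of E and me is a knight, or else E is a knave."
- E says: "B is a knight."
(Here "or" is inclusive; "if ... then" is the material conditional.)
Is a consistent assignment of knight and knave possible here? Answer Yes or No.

No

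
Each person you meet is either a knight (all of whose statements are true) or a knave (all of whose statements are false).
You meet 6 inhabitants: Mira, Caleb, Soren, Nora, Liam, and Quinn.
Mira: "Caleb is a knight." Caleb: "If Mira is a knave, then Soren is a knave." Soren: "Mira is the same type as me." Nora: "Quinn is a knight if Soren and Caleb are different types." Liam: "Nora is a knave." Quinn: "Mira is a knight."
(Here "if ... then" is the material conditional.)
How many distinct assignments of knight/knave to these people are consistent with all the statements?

2

Consistent assignments:
  Mira=knight, Caleb=knight, Soren=knight, Nora=knight, Liam=knave, Quinn=knight
  Mira=knight, Caleb=knight, Soren=knave, Nora=knight, Liam=knave, Quinn=knight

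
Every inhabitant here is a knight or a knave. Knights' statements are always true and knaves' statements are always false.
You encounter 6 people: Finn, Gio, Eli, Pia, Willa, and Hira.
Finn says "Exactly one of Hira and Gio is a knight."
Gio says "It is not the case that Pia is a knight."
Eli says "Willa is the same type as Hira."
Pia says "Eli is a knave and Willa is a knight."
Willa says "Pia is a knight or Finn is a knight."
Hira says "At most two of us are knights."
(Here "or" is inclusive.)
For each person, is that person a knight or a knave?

Finn is a knave, Gio is a knight, Eli is a knave, Pia is a knave, Willa is a knave, and Hira is a knight.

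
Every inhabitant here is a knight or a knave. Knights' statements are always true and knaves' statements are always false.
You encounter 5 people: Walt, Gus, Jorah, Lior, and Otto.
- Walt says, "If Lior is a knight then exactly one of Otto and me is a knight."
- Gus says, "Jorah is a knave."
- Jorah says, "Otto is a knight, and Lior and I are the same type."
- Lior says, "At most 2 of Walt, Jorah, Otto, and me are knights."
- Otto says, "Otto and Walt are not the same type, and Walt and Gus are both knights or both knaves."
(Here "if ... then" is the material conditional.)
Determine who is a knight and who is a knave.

Walt is a knave, Gus is a knight, Jorah is a knave, Lior is a knight, and Otto is a knave.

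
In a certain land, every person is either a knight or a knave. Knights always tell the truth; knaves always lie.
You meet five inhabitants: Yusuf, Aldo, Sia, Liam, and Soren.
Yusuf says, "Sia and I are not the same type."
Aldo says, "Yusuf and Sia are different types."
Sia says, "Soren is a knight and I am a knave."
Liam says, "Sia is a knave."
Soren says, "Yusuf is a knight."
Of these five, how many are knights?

1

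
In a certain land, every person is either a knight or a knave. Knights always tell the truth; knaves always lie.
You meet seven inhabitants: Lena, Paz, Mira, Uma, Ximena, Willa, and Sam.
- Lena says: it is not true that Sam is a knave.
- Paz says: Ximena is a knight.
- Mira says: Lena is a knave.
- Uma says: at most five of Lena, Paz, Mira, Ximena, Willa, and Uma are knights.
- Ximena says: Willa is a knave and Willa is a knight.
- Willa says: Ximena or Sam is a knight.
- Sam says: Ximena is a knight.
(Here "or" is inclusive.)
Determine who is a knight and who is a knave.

Lena is a knave, Paz is a knave, Mira is a knight, Uma is a knight, Ximena is a knave, Willa is a knave, and Sam is a knave.

Lena (knave): "it is not true that Sam is a knave" — False. ✓
Paz is a knave, so "Ximena is a knight" must be False — and it is.
Mira is a knight, so "Lena is a knave" must be true — and it is.
Uma (knight): "at most five of Lena, Paz, Mira, Ximena, Willa, and Uma are knights" — true. ✓
Ximena is a knave; "Willa is a knave and Willa is a knight" is False, as required.
Since Willa is a knave, "Ximena or Sam is a knight" needs to be False, which holds.
Sam is a knave; "Ximena is a knight" is False, as required.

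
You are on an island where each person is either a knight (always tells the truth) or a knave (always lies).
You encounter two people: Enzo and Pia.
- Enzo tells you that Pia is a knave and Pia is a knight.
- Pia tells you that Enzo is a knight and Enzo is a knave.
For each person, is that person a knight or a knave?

Knights: none. Knaves: Enzo and Pia.

Enzo is a knave, so "Pia is a knave and Pia is a knight" must be false — and it is.
Pia (knave): "Enzo is a knight and Enzo is a knave" — false. ✓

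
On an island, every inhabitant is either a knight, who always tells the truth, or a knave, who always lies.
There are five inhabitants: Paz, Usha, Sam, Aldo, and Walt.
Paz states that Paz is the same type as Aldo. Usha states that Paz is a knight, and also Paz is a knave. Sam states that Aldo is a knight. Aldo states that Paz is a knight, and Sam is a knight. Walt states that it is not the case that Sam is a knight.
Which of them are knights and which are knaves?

Paz is a knight, Usha is a knave, Sam is a knight, Aldo is a knight, and Walt is a knave.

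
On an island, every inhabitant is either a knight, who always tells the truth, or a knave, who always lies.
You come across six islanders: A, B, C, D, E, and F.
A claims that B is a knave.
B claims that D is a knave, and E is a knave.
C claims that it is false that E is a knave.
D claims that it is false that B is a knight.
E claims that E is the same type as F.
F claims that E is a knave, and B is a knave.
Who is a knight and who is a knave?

Knights: A, D, and F. Knaves: B, C, and E.

A is a knight, and the claim "B is a knave" is indeed true.
B is a knave; "D is a knave, and E is a knave" is False, as required.
C is a knave, and the claim "it is false that E is a knave" is indeed False.
D is a knight, and the claim "it is false that B is a knight" is indeed true.
E is a knave, and the claim "E is the same type as F" is indeed False.
F is a knight, so "E is a knave, and B is a knave" must be true — and it is.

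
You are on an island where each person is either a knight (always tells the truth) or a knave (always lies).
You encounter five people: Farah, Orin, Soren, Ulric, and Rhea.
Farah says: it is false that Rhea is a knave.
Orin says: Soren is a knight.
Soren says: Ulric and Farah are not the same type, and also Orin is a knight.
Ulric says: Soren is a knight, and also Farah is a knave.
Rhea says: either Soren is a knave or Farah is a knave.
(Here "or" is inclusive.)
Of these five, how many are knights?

2

The unique consistent assignment is Farah=knight, Orin=knave, Soren=knave, Ulric=knave, Rhea=knight.
That has 2 knights.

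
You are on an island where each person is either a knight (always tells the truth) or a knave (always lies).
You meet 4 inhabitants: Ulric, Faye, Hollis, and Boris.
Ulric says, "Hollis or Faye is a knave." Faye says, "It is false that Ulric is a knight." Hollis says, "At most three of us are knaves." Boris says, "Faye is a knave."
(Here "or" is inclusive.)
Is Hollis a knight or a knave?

Consistent assignments: {Ulric=knight, Faye=knave, Hollis=knight, Boris=knight}; {Ulric=knave, Faye=knight, Hollis=knight, Boris=knave}
In every consistent assignment, Hollis is a knight.

Hollis is a knight.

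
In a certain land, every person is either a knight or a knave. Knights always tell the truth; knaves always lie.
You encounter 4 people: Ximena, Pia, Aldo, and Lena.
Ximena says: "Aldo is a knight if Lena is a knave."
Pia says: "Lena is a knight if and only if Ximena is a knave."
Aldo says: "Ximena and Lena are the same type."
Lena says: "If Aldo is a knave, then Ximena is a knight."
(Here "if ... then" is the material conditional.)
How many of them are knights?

3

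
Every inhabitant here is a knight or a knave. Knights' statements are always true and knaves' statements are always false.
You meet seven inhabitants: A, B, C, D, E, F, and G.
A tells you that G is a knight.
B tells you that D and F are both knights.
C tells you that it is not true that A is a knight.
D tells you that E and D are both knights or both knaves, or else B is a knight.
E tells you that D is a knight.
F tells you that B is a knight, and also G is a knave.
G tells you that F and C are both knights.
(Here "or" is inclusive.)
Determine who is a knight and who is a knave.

A is a knave, and the claim "G is a knight" is indeed false.
B (knave): "D and F are both knights" — false. ✓
C is a knight; "it is not true that A is a knight" is True, as required.
Since D is a knight, "E and D are both knights or both knaves, or else B is a knight" needs to be True, which holds.
E (knight): "D is a knight" — True. ✓
F is a knave; "B is a knight, and also G is a knave" is false, as required.
G is a knave, so "F and C are both knights" must be false — and it is.

Knights: C, D, and E. Knaves: A, B, F, and G.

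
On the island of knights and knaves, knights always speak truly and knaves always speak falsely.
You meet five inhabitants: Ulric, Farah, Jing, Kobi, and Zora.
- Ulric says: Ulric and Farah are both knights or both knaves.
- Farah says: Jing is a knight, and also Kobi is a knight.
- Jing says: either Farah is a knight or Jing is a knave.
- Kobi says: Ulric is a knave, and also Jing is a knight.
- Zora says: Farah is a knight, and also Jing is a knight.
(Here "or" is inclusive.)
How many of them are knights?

The unique consistent assignment is Ulric=knave, Farah=knight, Jing=knight, Kobi=knight, Zora=knight.
That has 4 knights.

4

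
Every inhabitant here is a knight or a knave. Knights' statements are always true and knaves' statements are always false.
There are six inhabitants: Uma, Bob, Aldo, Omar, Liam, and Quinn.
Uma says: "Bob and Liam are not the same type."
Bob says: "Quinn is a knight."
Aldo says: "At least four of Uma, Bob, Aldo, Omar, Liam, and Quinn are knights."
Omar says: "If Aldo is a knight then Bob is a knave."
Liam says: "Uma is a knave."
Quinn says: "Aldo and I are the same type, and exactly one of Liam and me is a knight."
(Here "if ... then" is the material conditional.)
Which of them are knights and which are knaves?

Uma is a knight, Bob is a knight, Aldo is a knight, Omar is a knave, Liam is a knave, and Quinn is a knight.

Uma is a knight; "Bob and Liam are not the same type" is true, as required.
Since Bob is a knight, "Quinn is a knight" needs to be true, which holds.
Aldo is a knight; "at least four of Uma, Bob, Aldo, Omar, Liam, and Quinn are knights" is true, as required.
Omar is a knave, and the claim "if Aldo is a knight then Bob is a knave" is indeed false.
Liam is a knave, and the claim "Uma is a knave" is indeed false.
Quinn is a knight, so "Aldo and I are the same type, and exactly one of Liam and me is a knight" must be true — and it is.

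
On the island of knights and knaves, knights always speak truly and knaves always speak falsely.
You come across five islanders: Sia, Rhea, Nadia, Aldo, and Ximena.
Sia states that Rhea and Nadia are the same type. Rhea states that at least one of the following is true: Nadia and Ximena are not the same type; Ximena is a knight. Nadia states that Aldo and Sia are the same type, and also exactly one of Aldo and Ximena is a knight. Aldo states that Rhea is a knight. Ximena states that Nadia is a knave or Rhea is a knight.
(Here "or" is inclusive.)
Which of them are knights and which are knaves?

Knights: Rhea, Aldo, and Ximena. Knaves: Sia and Nadia.

Sia is a knave, so "Rhea and Nadia are the same type" must be False — and it is.
Rhea (knight): "at least one of the following is true: Nadia and Ximena are not the same type; Ximena is a knight" — True. ✓
Nadia (knave): "Aldo and Sia are the same type, and also exactly one of Aldo and Ximena is a knight" — False. ✓
Aldo is a knight, and the claim "Rhea is a knight" is indeed True.
Ximena is a knight, so "Nadia is a knave or Rhea is a knight" must be True — and it is.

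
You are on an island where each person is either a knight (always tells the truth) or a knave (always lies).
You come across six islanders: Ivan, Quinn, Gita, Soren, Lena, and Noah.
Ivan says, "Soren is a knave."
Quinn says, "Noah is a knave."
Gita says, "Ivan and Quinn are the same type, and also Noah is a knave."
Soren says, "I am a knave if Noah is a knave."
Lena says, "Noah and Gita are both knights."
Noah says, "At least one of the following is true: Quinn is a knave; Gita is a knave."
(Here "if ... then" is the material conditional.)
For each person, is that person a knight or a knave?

Ivan is a knave, so "Soren is a knave" must be False — and it is.
Quinn (knave): "Noah is a knave" — False. ✓
Gita is a knave, so "Ivan and Quinn are the same type, and also Noah is a knave" must be False — and it is.
Soren is a knight, and the claim "I am a knave if Noah is a knave" is indeed true.
As a knave, Lena's statement "Noah and Gita are both knights" should be False; it is.
As a knight, Noah's statement "at least one of the following is true: Quinn is a knave; Gita is a knave" should be true; it is.

Knights: Soren and Noah. Knaves: Ivan, Quinn, Gita, and Lena.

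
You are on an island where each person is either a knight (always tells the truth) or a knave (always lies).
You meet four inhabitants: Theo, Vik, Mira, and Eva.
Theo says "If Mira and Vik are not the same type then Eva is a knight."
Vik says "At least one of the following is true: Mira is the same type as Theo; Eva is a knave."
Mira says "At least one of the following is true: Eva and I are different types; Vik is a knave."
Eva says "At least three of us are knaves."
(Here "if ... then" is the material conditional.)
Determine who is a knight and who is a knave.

Theo is a knight, Vik is a knight, Mira is a knight, and Eva is a knave.

Suppose Theo is a knave. Then Theo's statement "if Mira and Vik are not the same type then Eva is a knight" would have to be false. Checking the 8 ways to assign the others, none is consistent with every speaker.
(For instance, with Vik=knight, Mira=knight, Eva=knave, Theo's claim "if Mira and Vik are not the same type then Eva is a knight" comes out true where it would need to be false.)
So Theo must be a knight, making "if Mira and Vik are not the same type then Eva is a knight" true. Taking Theo=knight, Vik=knight, Mira=knight, Eva=knave, each remaining statement checks out:
  Vik (knight): "at least one of the following is true: Mira is the same type as Theo; Eva is a knave" — true. ✓
  Mira (knight): "at least one of the following is true: Eva and I are different types; Vik is a knave" — true. ✓
  Eva (knave): "at least three of us are knaves" — false. ✓
This is the unique consistent assignment.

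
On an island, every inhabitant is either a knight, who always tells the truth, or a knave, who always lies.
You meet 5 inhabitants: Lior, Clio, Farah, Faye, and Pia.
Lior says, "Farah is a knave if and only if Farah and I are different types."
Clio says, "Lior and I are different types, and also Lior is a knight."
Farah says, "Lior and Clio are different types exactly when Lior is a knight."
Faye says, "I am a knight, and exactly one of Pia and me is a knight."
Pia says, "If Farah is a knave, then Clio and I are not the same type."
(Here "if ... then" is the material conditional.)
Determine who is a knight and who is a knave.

Lior is a knave, Clio is a knave, Farah is a knight, Faye is a knave, and Pia is a knight.

Suppose Lior is a knight. Then Lior's statement "Farah is a knave if and only if Farah and I are different types" would have to be true. Checking the 16 ways to assign the others, none is consistent with every speaker.
(For instance, with Clio=knave, Farah=knight, Faye=knave, Pia=knight, Clio's claim "Lior and I are different types, and also Lior is a knight" comes out true where it would need to be false.)
So Lior must be a knave, making "Farah is a knave if and only if Farah and I are different types" false. Taking Lior=knave, Clio=knave, Farah=knight, Faye=knave, Pia=knight, each remaining statement checks out:
  Clio (knave): "Lior and I are different types, and also Lior is a knight" — false. ✓
  Farah (knight): "Lior and Clio are different types exactly when Lior is a knight" — true. ✓
  Faye (knave): "I am a knight, and exactly one of Pia and me is a knight" — false. ✓
  Pia (knight): "if Farah is a knave, then Clio and I are not the same type" — true. ✓
This is the unique consistent assignment.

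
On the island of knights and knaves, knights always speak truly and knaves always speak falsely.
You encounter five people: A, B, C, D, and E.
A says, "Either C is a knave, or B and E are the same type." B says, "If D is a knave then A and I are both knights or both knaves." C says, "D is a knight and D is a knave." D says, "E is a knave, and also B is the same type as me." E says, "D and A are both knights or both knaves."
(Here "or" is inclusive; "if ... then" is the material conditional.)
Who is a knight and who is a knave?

A is a knight, B is a knight, C is a knave, D is a knave, and E is a knave.

As a knight, A's statement "either C is a knave, or B and E are the same type" should be true; it is.
B is a knight, so "if D is a knave then A and I are both knights or both knaves" must be true — and it is.
C is a knave, and the claim "D is a knight and D is a knave" is indeed false.
Since D is a knave, "E is a knave, and also B is the same type as me" needs to be false, which holds.
E is a knave; "D and A are both knights or both knaves" is false, as required.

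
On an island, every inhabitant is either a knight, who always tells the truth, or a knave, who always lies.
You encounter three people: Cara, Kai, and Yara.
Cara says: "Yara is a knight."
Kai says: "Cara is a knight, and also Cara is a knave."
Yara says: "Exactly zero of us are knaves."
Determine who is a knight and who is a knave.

Knights: none. Knaves: Cara, Kai, and Yara.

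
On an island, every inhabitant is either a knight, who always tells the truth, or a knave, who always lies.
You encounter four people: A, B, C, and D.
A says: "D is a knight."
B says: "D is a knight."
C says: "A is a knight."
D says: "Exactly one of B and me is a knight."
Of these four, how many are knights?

0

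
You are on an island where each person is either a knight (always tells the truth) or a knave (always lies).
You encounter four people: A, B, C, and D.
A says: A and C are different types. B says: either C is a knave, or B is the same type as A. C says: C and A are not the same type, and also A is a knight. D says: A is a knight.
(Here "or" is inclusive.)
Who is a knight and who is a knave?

A is a knave, B is a knight, C is a knave, and D is a knave.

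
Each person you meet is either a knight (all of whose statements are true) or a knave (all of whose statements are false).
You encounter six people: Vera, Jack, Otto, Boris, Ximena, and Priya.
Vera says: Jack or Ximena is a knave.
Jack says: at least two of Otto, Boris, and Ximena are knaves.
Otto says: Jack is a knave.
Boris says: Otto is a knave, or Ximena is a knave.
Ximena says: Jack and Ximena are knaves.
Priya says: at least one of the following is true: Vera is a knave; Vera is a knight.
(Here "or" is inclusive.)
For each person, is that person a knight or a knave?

Vera is a knight, Jack is a knight, Otto is a knave, Boris is a knight, Ximena is a knave, and Priya is a knight.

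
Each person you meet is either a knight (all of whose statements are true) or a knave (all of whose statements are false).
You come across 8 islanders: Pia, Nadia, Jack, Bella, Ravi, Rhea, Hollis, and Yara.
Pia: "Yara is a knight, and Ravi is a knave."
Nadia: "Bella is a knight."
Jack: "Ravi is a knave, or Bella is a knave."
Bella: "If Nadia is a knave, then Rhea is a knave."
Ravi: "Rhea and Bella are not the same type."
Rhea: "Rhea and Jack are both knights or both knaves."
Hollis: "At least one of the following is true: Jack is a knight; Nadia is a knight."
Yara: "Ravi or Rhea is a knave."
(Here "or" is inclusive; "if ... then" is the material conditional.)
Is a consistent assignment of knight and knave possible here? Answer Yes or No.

Yes

One consistent assignment: Pia=knight, Nadia=knight, Jack=knight, Bella=knight, Ravi=knave, Rhea=knight, Hollis=knight, Yara=knight.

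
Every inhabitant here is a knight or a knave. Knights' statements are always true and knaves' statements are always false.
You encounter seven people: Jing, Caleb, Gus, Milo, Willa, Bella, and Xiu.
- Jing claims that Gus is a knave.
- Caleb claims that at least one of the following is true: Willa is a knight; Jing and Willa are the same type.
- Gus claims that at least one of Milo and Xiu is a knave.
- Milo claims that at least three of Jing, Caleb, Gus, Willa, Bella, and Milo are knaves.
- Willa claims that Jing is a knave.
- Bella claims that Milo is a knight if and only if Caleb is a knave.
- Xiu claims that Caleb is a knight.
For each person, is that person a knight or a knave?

Jing (knave): "Gus is a knave" — False. ✓
Caleb is a knight, and the claim "at least one of the following is true: Willa is a knight; Jing and Willa are the same type" is indeed true.
Gus is a knight, and the claim "at least one of Milo and Xiu is a knave" is indeed true.
Milo is a knave; "at least three of Jing, Caleb, Gus, Willa, Bella, and Milo are knaves" is False, as required.
Willa (knight): "Jing is a knave" — true. ✓
Bella is a knight, and the claim "Milo is a knight if and only if Caleb is a knave" is indeed true.
Xiu is a knight, so "Caleb is a knight" must be true — and it is.

Knights: Caleb, Gus, Willa, Bella, and Xiu. Knaves: Jing and Milo.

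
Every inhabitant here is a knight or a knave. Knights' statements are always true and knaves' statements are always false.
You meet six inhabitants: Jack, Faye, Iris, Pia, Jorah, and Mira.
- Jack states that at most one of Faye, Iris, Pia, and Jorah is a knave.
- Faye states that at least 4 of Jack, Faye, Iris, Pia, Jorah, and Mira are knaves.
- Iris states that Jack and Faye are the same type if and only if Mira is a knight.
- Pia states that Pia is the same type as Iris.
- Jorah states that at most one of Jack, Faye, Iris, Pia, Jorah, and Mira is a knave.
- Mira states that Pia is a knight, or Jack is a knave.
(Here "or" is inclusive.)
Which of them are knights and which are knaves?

Knights: Iris, Pia, and Mira. Knaves: Jack, Faye, and Jorah.

Jack is a knave, and the claim "at most one of Faye, Iris, Pia, and Jorah is a knave" is indeed false.
As a knave, Faye's statement "at least 4 of Jack, Faye, Iris, Pia, Jorah, and Mira are knaves" should be false; it is.
Iris is a knight, so "Jack and Faye are the same type if and only if Mira is a knight" must be True — and it is.
As a knight, Pia's statement "Pia is the same type as Iris" should be True; it is.
Jorah (knave): "at most one of Jack, Faye, Iris, Pia, Jorah, and Mira is a knave" — false. ✓
Mira is a knight; "Pia is a knight, or Jack is a knave" is True, as required.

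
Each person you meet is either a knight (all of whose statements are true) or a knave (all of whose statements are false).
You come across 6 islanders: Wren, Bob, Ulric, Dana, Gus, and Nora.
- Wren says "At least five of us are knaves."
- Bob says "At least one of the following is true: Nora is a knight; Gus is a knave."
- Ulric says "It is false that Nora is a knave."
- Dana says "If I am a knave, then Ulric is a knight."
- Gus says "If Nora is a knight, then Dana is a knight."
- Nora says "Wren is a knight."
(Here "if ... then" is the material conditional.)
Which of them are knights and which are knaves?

Wren is a knave, Bob is a knave, Ulric is a knave, Dana is a knight, Gus is a knight, and Nora is a knave.

Wren is a knave, so "at least five of us are knaves" must be False — and it is.
Bob is a knave, so "at least one of the following is true: Nora is a knight; Gus is a knave" must be False — and it is.
Ulric is a knave, and the claim "it is false that Nora is a knave" is indeed False.
Dana (knight): "if I am a knave, then Ulric is a knight" — true. ✓
Gus is a knight, and the claim "if Nora is a knight, then Dana is a knight" is indeed true.
Nora (knave): "Wren is a knight" — False. ✓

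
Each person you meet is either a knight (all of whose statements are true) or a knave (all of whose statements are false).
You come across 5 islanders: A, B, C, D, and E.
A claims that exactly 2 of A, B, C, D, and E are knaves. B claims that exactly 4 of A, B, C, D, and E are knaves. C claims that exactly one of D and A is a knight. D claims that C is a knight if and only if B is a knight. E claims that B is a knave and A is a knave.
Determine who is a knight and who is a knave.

Suppose A is a knight. Then A's statement "exactly 2 of A, B, C, D, and E are knaves" would have to be true. Checking the 16 ways to assign the others, none is consistent with every speaker.
(For instance, with B=knight, C=knave, D=knave, E=knave, A's claim "exactly 2 of A, B, C, D, and E are knaves" comes out false where it would need to be true.)
So A must be a knave, making "exactly 2 of A, B, C, D, and E are knaves" false. Taking A=knave, B=knight, C=knave, D=knave, E=knave, each remaining statement checks out:
  B (knight): "exactly 4 of A, B, C, D, and E are knaves" — true. ✓
  C (knave): "exactly one of D and A is a knight" — false. ✓
  D (knave): "C is a knight if and only if B is a knight" — false. ✓
  E (knave): "B is a knave and A is a knave" — false. ✓
This is the unique consistent assignment.

Knights: B. Knaves: A, C, D, and E.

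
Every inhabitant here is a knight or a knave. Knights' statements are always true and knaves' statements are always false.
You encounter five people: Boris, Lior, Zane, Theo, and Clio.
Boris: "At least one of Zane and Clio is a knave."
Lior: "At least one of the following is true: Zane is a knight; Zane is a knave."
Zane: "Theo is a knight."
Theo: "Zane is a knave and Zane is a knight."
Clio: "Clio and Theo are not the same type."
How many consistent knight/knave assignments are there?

Consistent assignments:
  Boris=knight, Lior=knight, Zane=knave, Theo=knave, Clio=knight
  Boris=knight, Lior=knight, Zane=knave, Theo=knave, Clio=knave

2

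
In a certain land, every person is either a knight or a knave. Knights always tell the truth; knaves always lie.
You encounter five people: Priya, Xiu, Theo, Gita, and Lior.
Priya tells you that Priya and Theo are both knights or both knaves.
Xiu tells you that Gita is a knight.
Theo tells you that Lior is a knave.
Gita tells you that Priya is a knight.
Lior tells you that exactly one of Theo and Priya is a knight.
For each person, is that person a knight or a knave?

Knights: Priya, Xiu, Theo, and Gita. Knaves: Lior.

Suppose Priya is a knave. Then Priya's statement "Priya and Theo are both knights or both knaves" would have to be false. Checking the 16 ways to assign the others, none is consistent with every speaker.
(For instance, with Xiu=knight, Theo=knight, Gita=knight, Lior=knave, Gita's claim "Priya is a knight" comes out false where it would need to be true.)
So Priya must be a knight, making "Priya and Theo are both knights or both knaves" true. Taking Priya=knight, Xiu=knight, Theo=knight, Gita=knight, Lior=knave, each remaining statement checks out:
  Xiu (knight): "Gita is a knight" — true. ✓
  Theo (knight): "Lior is a knave" — true. ✓
  Gita (knight): "Priya is a knight" — true. ✓
  Lior (knave): "exactly one of Theo and Priya is a knight" — false. ✓
This is the unique consistent assignment.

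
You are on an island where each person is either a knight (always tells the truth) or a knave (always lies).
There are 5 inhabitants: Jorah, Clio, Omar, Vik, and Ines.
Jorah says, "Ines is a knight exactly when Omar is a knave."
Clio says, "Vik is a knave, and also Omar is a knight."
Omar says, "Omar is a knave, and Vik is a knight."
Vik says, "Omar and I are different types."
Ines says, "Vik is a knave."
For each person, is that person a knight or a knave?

Suppose Jorah is a knave. Then Jorah's statement "Ines is a knight exactly when Omar is a knave" would have to be false. Checking the 16 ways to assign the others, none is consistent with every speaker.
(For instance, with Clio=knave, Omar=knave, Vik=knave, Ines=knight, Jorah's claim "Ines is a knight exactly when Omar is a knave" comes out true where it would need to be false.)
So Jorah must be a knight, making "Ines is a knight exactly when Omar is a knave" true. Taking Jorah=knight, Clio=knave, Omar=knave, Vik=knave, Ines=knight, each remaining statement checks out:
  Clio (knave): "Vik is a knave, and also Omar is a knight" — false. ✓
  Omar (knave): "Omar is a knave, and Vik is a knight" — false. ✓
  Vik (knave): "Omar and I are different types" — false. ✓
  Ines (knight): "Vik is a knave" — true. ✓
This is the unique consistent assignment.

Knights: Jorah and Ines. Knaves: Clio, Omar, and Vik.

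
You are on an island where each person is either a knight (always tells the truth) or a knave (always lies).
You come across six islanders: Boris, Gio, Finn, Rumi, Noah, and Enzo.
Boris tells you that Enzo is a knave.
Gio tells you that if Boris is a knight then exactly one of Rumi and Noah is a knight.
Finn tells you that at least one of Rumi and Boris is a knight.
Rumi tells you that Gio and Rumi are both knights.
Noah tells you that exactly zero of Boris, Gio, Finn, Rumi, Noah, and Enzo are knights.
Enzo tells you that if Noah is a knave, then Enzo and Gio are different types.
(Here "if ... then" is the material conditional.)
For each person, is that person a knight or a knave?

Boris is a knight, Gio is a knave, Finn is a knight, Rumi is a knave, Noah is a knave, and Enzo is a knave.

Since Boris is a knight, "Enzo is a knave" needs to be true, which holds.
As a knave, Gio's statement "if Boris is a knight then exactly one of Rumi and Noah is a knight" should be false; it is.
Since Finn is a knight, "at least one of Rumi and Boris is a knight" needs to be true, which holds.
Rumi is a knave; "Gio and Rumi are both knights" is false, as required.
Noah is a knave; "exactly zero of Boris, Gio, Finn, Rumi, Noah, and Enzo are knights" is false, as required.
Enzo is a knave, so "if Noah is a knave, then Enzo and Gio are different types" must be false — and it is.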